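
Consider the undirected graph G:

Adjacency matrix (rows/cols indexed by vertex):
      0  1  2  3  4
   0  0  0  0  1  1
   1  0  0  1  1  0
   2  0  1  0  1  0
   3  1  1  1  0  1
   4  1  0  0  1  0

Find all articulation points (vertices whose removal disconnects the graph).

An articulation point is a vertex whose removal disconnects the graph.
Articulation points: [3]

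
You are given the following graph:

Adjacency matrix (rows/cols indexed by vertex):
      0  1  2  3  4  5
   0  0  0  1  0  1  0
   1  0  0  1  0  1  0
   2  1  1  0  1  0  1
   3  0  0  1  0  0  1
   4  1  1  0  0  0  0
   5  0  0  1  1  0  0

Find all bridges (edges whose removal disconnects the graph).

No bridges found. The graph is 2-edge-connected (no single edge removal disconnects it).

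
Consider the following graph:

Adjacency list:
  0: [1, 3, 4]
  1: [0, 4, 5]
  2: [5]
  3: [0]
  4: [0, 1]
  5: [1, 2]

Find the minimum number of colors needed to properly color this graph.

The graph has a maximum clique of size 3 (lower bound on chromatic number).
A valid 3-coloring: {0: 0, 1: 1, 2: 1, 3: 1, 4: 2, 5: 0}.
Chromatic number = 3.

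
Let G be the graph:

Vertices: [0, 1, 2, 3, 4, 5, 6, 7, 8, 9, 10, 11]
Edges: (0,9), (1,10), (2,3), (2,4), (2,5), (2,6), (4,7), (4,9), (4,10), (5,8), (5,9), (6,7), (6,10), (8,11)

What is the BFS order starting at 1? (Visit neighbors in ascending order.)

BFS from vertex 1 (neighbors processed in ascending order):
Visit order: 1, 10, 4, 6, 2, 7, 9, 3, 5, 0, 8, 11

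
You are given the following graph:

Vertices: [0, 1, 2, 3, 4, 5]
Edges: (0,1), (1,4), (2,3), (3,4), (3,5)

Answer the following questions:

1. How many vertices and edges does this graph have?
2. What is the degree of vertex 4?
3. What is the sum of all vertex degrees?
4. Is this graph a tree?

Count: 6 vertices, 5 edges.
Vertex 4 has neighbors [1, 3], degree = 2.
Handshaking lemma: 2 * 5 = 10.
A graph is a tree iff it is connected and has exactly n-1 edges. This graph is connected (all 6 vertices in one component) and has 6-1 = 5 edges. It is a tree.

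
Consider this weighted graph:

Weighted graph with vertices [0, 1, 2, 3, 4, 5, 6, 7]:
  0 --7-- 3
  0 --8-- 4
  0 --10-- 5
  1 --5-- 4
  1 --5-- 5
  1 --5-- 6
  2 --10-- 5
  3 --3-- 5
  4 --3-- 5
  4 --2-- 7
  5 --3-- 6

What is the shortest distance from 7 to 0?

Using Dijkstra's algorithm from vertex 7:
Shortest path: 7 -> 4 -> 0
Total weight: 2 + 8 = 10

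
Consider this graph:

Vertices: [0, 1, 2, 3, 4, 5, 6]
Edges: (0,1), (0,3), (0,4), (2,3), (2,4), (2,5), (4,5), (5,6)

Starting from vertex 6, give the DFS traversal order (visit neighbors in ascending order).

DFS from vertex 6 (neighbors processed in ascending order):
Visit order: 6, 5, 2, 3, 0, 1, 4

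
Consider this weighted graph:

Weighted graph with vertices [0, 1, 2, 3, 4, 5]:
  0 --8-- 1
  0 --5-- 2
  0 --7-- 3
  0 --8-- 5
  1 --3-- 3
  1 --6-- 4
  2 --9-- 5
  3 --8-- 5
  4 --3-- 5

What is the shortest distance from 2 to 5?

Using Dijkstra's algorithm from vertex 2:
Shortest path: 2 -> 5
Total weight: 9 = 9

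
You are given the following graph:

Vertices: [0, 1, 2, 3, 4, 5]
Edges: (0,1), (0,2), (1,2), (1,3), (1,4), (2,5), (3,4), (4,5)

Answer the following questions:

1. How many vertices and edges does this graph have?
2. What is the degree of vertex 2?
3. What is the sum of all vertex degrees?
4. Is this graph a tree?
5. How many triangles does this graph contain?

Count: 6 vertices, 8 edges.
Vertex 2 has neighbors [0, 1, 5], degree = 3.
Handshaking lemma: 2 * 8 = 16.
A tree on 6 vertices has 5 edges. This graph has 8 edges (3 extra). Not a tree.
Number of triangles = 2.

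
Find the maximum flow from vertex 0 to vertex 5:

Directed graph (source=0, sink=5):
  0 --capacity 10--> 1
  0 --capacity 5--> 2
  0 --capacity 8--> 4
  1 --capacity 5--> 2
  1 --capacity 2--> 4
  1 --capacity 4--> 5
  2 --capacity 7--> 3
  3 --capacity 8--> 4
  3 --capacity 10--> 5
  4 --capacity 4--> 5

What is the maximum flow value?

Computing max flow:
  Flow on (0->1): 8/10
  Flow on (0->2): 5/5
  Flow on (0->4): 2/8
  Flow on (1->2): 2/5
  Flow on (1->4): 2/2
  Flow on (1->5): 4/4
  Flow on (2->3): 7/7
  Flow on (3->5): 7/10
  Flow on (4->5): 4/4
Maximum flow = 15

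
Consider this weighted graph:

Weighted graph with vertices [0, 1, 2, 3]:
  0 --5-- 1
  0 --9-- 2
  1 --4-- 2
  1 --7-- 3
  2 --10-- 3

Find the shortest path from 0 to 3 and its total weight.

Using Dijkstra's algorithm from vertex 0:
Shortest path: 0 -> 1 -> 3
Total weight: 5 + 7 = 12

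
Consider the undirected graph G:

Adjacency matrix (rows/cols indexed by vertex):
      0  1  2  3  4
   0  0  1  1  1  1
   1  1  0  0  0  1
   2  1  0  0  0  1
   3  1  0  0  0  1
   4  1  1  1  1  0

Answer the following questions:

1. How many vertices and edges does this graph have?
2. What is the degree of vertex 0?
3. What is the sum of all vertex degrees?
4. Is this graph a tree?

Count: 5 vertices, 7 edges.
Vertex 0 has neighbors [1, 2, 3, 4], degree = 4.
Handshaking lemma: 2 * 7 = 14.
A tree on 5 vertices has 4 edges. This graph has 7 edges (3 extra). Not a tree.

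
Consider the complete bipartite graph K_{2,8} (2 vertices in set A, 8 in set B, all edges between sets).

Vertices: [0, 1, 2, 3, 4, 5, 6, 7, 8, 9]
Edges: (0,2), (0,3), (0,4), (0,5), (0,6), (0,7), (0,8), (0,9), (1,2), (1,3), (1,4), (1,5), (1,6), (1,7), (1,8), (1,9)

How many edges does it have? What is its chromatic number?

K_{2,8} has 2 * 8 = 16 edges.
Bipartite graphs have chromatic number 2 (color each partition differently).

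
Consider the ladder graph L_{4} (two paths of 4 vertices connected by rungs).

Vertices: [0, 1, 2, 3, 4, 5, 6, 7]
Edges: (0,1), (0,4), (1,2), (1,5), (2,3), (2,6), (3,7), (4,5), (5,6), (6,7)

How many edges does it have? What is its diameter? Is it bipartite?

Ladder graph L_{4}: 4 rungs + 2 * (4-1) path edges = 4 + 6 = 10 edges.
Diameter = 4.
Ladder graphs are bipartite (alternating coloring along each path).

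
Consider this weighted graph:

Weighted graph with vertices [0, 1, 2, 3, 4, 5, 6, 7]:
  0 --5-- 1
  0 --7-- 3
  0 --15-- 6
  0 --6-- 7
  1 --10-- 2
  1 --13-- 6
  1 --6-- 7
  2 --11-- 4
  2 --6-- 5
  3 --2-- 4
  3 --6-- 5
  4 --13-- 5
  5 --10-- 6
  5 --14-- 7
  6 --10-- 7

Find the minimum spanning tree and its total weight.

Applying Kruskal's algorithm (sort edges by weight, add if no cycle):
  Add (3,4) w=2
  Add (0,1) w=5
  Add (0,7) w=6
  Skip (1,7) w=6 (creates cycle)
  Add (2,5) w=6
  Add (3,5) w=6
  Add (0,3) w=7
  Skip (1,2) w=10 (creates cycle)
  Add (5,6) w=10
  Skip (6,7) w=10 (creates cycle)
  Skip (2,4) w=11 (creates cycle)
  Skip (1,6) w=13 (creates cycle)
  Skip (4,5) w=13 (creates cycle)
  Skip (5,7) w=14 (creates cycle)
  Skip (0,6) w=15 (creates cycle)
MST weight = 42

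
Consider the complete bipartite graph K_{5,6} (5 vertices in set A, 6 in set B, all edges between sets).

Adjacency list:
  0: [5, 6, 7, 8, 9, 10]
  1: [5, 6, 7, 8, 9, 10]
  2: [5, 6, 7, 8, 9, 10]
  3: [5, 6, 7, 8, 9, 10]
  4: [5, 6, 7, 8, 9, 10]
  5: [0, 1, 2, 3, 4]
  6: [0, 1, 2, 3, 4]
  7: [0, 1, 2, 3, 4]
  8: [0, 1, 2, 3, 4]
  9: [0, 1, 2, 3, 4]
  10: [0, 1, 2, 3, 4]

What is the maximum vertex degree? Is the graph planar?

Set-A vertices have degree 6; set-B vertices have degree 5. Maximum degree = max(5,6) = 6.
K_{5,6} contains K_{3,3} as a subgraph (since both sides have >= 3 vertices); by Kuratowski's theorem it is not planar.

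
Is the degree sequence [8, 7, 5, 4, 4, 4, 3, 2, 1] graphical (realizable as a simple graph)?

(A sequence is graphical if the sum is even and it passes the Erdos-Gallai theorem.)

Sum of degrees = 38. Sum is even and passes Erdos-Gallai. The sequence IS graphical.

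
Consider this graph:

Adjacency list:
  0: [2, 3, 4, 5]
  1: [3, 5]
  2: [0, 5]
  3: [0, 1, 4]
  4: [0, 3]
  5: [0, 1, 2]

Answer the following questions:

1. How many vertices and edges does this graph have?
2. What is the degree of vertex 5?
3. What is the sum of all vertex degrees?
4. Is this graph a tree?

Count: 6 vertices, 8 edges.
Vertex 5 has neighbors [0, 1, 2], degree = 3.
Handshaking lemma: 2 * 8 = 16.
A tree on 6 vertices has 5 edges. This graph has 8 edges (3 extra). Not a tree.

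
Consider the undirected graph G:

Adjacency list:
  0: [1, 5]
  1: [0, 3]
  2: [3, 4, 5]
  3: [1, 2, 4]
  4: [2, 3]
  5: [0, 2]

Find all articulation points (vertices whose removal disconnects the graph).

No articulation points. The graph is biconnected.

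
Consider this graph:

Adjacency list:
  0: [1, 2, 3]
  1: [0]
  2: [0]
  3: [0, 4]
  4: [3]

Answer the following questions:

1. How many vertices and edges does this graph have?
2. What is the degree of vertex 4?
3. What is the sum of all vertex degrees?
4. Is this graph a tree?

Count: 5 vertices, 4 edges.
Vertex 4 has neighbors [3], degree = 1.
Handshaking lemma: 2 * 4 = 8.
A graph is a tree iff it is connected and has exactly n-1 edges. This graph is connected (all 5 vertices in one component) and has 5-1 = 4 edges. It is a tree.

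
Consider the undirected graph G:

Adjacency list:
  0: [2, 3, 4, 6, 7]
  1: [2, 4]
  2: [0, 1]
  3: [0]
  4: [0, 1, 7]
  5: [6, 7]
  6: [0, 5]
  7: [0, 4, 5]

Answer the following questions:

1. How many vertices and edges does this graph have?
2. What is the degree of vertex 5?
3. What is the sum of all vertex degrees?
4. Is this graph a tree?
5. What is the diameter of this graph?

Count: 8 vertices, 10 edges.
Vertex 5 has neighbors [6, 7], degree = 2.
Handshaking lemma: 2 * 10 = 20.
A tree on 8 vertices has 7 edges. This graph has 10 edges (3 extra). Not a tree.
Diameter (longest shortest path) = 3.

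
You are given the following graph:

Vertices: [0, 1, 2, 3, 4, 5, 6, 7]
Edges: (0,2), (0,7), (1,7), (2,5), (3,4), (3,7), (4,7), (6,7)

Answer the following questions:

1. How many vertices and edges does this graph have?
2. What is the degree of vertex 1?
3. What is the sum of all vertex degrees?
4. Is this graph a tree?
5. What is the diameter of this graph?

Count: 8 vertices, 8 edges.
Vertex 1 has neighbors [7], degree = 1.
Handshaking lemma: 2 * 8 = 16.
A tree on 8 vertices has 7 edges. This graph has 8 edges (1 extra). Not a tree.
Diameter (longest shortest path) = 4.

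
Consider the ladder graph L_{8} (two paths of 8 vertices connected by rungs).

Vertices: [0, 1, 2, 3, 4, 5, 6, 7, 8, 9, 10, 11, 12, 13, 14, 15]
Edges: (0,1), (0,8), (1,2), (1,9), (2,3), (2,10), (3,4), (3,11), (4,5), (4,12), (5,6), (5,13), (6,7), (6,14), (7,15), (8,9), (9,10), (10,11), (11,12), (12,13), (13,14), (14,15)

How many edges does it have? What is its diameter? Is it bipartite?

Ladder graph L_{8}: 8 rungs + 2 * (8-1) path edges = 8 + 14 = 22 edges.
Diameter = 8.
Ladder graphs are bipartite (alternating coloring along each path).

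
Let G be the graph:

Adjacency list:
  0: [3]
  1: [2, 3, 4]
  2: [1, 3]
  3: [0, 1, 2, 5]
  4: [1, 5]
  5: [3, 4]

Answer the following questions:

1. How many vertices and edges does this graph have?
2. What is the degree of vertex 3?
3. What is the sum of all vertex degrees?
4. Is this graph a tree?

Count: 6 vertices, 7 edges.
Vertex 3 has neighbors [0, 1, 2, 5], degree = 4.
Handshaking lemma: 2 * 7 = 14.
A tree on 6 vertices has 5 edges. This graph has 7 edges (2 extra). Not a tree.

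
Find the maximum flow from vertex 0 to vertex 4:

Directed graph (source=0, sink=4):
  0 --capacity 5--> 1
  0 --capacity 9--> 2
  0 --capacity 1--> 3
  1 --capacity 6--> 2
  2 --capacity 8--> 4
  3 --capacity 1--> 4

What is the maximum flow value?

Computing max flow:
  Flow on (0->2): 8/9
  Flow on (0->3): 1/1
  Flow on (2->4): 8/8
  Flow on (3->4): 1/1
Maximum flow = 9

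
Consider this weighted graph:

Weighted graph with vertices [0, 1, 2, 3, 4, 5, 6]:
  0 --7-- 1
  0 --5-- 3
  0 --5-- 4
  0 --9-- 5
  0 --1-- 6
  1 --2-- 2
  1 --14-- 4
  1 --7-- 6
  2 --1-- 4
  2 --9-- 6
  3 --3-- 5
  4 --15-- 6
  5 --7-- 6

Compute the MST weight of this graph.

Applying Kruskal's algorithm (sort edges by weight, add if no cycle):
  Add (0,6) w=1
  Add (2,4) w=1
  Add (1,2) w=2
  Add (3,5) w=3
  Add (0,3) w=5
  Add (0,4) w=5
  Skip (0,1) w=7 (creates cycle)
  Skip (1,6) w=7 (creates cycle)
  Skip (5,6) w=7 (creates cycle)
  Skip (0,5) w=9 (creates cycle)
  Skip (2,6) w=9 (creates cycle)
  Skip (1,4) w=14 (creates cycle)
  Skip (4,6) w=15 (creates cycle)
MST weight = 17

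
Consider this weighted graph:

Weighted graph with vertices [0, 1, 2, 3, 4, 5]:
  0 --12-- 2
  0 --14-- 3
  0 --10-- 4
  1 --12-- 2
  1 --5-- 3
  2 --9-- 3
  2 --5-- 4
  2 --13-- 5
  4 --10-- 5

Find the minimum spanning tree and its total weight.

Applying Kruskal's algorithm (sort edges by weight, add if no cycle):
  Add (1,3) w=5
  Add (2,4) w=5
  Add (2,3) w=9
  Add (0,4) w=10
  Add (4,5) w=10
  Skip (0,2) w=12 (creates cycle)
  Skip (1,2) w=12 (creates cycle)
  Skip (2,5) w=13 (creates cycle)
  Skip (0,3) w=14 (creates cycle)
MST weight = 39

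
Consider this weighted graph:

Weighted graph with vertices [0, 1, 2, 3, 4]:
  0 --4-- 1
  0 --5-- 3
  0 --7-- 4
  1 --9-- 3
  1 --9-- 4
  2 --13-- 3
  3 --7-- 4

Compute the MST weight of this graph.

Applying Kruskal's algorithm (sort edges by weight, add if no cycle):
  Add (0,1) w=4
  Add (0,3) w=5
  Add (0,4) w=7
  Skip (3,4) w=7 (creates cycle)
  Skip (1,4) w=9 (creates cycle)
  Skip (1,3) w=9 (creates cycle)
  Add (2,3) w=13
MST weight = 29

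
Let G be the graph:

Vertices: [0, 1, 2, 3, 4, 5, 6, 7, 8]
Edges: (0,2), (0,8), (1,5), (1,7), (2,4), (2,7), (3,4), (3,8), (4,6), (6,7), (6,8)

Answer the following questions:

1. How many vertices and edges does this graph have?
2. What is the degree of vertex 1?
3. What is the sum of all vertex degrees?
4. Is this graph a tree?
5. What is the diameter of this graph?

Count: 9 vertices, 11 edges.
Vertex 1 has neighbors [5, 7], degree = 2.
Handshaking lemma: 2 * 11 = 22.
A tree on 9 vertices has 8 edges. This graph has 11 edges (3 extra). Not a tree.
Diameter (longest shortest path) = 5.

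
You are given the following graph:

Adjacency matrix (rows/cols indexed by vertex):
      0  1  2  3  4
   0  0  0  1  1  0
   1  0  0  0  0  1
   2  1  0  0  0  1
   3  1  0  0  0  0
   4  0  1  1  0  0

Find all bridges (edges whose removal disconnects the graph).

A bridge is an edge whose removal increases the number of connected components.
Bridges found: (0,2), (0,3), (1,4), (2,4)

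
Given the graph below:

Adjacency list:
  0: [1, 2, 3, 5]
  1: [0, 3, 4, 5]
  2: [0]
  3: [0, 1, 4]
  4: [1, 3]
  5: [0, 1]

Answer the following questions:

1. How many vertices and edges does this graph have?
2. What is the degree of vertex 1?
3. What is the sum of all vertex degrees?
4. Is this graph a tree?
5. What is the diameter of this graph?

Count: 6 vertices, 8 edges.
Vertex 1 has neighbors [0, 3, 4, 5], degree = 4.
Handshaking lemma: 2 * 8 = 16.
A tree on 6 vertices has 5 edges. This graph has 8 edges (3 extra). Not a tree.
Diameter (longest shortest path) = 3.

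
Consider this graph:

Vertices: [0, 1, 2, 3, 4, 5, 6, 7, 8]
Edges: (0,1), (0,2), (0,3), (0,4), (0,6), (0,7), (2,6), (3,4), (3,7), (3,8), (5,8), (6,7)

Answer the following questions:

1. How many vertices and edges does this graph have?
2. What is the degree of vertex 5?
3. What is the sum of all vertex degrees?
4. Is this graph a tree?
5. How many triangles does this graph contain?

Count: 9 vertices, 12 edges.
Vertex 5 has neighbors [8], degree = 1.
Handshaking lemma: 2 * 12 = 24.
A tree on 9 vertices has 8 edges. This graph has 12 edges (4 extra). Not a tree.
Number of triangles = 4.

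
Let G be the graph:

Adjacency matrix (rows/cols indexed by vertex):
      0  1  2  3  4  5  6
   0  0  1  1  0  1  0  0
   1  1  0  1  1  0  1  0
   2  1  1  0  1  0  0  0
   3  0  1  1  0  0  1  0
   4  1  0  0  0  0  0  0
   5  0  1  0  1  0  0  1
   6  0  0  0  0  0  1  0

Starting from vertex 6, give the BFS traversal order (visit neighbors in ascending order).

BFS from vertex 6 (neighbors processed in ascending order):
Visit order: 6, 5, 1, 3, 0, 2, 4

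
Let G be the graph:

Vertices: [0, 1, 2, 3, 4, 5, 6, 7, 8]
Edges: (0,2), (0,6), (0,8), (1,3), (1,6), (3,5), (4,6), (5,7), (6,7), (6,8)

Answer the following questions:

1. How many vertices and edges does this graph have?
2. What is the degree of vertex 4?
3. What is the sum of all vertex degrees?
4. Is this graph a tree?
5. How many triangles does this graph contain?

Count: 9 vertices, 10 edges.
Vertex 4 has neighbors [6], degree = 1.
Handshaking lemma: 2 * 10 = 20.
A tree on 9 vertices has 8 edges. This graph has 10 edges (2 extra). Not a tree.
Number of triangles = 1.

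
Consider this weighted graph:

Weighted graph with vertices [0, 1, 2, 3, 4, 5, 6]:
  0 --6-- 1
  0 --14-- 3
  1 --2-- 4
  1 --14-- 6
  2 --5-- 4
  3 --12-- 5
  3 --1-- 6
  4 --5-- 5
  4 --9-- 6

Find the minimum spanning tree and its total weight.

Applying Kruskal's algorithm (sort edges by weight, add if no cycle):
  Add (3,6) w=1
  Add (1,4) w=2
  Add (2,4) w=5
  Add (4,5) w=5
  Add (0,1) w=6
  Add (4,6) w=9
  Skip (3,5) w=12 (creates cycle)
  Skip (0,3) w=14 (creates cycle)
  Skip (1,6) w=14 (creates cycle)
MST weight = 28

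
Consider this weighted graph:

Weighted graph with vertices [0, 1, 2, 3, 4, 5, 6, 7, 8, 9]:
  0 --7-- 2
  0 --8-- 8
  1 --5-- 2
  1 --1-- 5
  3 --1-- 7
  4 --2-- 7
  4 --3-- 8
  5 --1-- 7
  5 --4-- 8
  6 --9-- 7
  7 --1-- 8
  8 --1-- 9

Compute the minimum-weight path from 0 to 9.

Using Dijkstra's algorithm from vertex 0:
Shortest path: 0 -> 8 -> 9
Total weight: 8 + 1 = 9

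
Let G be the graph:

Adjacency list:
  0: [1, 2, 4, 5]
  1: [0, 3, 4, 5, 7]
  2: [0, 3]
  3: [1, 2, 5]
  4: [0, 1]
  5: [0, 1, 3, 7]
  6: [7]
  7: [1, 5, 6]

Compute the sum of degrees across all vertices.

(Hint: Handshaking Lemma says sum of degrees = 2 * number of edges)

Count edges: 12 edges.
By Handshaking Lemma: sum of degrees = 2 * 12 = 24.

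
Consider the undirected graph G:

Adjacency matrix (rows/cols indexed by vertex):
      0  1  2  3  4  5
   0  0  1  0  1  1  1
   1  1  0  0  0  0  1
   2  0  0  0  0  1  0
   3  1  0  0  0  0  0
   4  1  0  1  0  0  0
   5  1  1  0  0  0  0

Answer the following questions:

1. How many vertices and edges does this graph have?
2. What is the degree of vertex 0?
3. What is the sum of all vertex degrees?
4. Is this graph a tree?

Count: 6 vertices, 6 edges.
Vertex 0 has neighbors [1, 3, 4, 5], degree = 4.
Handshaking lemma: 2 * 6 = 12.
A tree on 6 vertices has 5 edges. This graph has 6 edges (1 extra). Not a tree.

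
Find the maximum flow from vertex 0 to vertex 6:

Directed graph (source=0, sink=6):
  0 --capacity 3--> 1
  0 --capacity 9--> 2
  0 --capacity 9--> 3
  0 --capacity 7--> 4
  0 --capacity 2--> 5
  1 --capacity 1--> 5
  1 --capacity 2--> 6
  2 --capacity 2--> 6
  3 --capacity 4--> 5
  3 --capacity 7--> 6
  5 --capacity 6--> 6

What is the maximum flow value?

Computing max flow:
  Flow on (0->1): 3/3
  Flow on (0->2): 2/9
  Flow on (0->3): 9/9
  Flow on (0->5): 2/2
  Flow on (1->5): 1/1
  Flow on (1->6): 2/2
  Flow on (2->6): 2/2
  Flow on (3->5): 2/4
  Flow on (3->6): 7/7
  Flow on (5->6): 5/6
Maximum flow = 16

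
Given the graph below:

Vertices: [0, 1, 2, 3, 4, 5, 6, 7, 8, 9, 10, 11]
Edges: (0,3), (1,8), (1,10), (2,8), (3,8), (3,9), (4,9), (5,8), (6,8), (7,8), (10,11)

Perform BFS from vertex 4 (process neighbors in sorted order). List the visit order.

BFS from vertex 4 (neighbors processed in ascending order):
Visit order: 4, 9, 3, 0, 8, 1, 2, 5, 6, 7, 10, 11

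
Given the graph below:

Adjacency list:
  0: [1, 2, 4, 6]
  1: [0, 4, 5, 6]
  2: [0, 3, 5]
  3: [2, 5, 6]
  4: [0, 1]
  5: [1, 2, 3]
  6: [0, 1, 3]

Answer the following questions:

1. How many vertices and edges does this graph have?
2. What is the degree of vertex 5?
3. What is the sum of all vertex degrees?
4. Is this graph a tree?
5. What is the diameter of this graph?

Count: 7 vertices, 11 edges.
Vertex 5 has neighbors [1, 2, 3], degree = 3.
Handshaking lemma: 2 * 11 = 22.
A tree on 7 vertices has 6 edges. This graph has 11 edges (5 extra). Not a tree.
Diameter (longest shortest path) = 3.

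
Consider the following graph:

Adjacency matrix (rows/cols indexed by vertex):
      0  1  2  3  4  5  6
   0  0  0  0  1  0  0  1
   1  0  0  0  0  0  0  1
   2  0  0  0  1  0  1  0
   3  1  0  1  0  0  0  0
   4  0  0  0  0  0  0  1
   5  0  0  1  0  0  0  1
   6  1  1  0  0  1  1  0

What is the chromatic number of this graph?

The graph has a maximum clique of size 2 (lower bound on chromatic number).
A valid 3-coloring: {0: 1, 1: 1, 2: 0, 3: 2, 4: 1, 5: 1, 6: 0}.
No proper 2-coloring exists (verified by exhaustive search).
Chromatic number = 3.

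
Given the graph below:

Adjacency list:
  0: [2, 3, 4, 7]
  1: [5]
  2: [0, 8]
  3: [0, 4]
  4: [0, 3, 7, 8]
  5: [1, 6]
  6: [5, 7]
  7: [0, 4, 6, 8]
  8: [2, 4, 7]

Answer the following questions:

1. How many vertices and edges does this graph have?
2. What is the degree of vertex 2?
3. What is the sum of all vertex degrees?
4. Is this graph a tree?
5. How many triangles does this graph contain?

Count: 9 vertices, 12 edges.
Vertex 2 has neighbors [0, 8], degree = 2.
Handshaking lemma: 2 * 12 = 24.
A tree on 9 vertices has 8 edges. This graph has 12 edges (4 extra). Not a tree.
Number of triangles = 3.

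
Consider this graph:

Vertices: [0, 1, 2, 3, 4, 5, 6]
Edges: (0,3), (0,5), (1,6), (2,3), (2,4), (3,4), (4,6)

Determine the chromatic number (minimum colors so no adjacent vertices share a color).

The graph has a maximum clique of size 3 (lower bound on chromatic number).
A valid 3-coloring: {0: 1, 1: 1, 2: 2, 3: 0, 4: 1, 5: 0, 6: 0}.
Chromatic number = 3.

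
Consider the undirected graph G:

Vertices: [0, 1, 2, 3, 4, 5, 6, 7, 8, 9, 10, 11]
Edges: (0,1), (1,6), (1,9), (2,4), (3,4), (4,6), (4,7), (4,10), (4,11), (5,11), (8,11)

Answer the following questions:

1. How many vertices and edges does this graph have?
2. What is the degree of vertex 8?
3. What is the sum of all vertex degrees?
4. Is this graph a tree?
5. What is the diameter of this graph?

Count: 12 vertices, 11 edges.
Vertex 8 has neighbors [11], degree = 1.
Handshaking lemma: 2 * 11 = 22.
A graph is a tree iff it is connected and has exactly n-1 edges. This graph is connected (all 12 vertices in one component) and has 12-1 = 11 edges. It is a tree.
Diameter (longest shortest path) = 5.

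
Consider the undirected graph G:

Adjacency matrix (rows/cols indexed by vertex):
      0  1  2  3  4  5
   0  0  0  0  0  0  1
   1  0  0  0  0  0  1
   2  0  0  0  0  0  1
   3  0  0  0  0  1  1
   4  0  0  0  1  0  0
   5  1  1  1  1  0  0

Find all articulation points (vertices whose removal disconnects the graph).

An articulation point is a vertex whose removal disconnects the graph.
Articulation points: [3, 5]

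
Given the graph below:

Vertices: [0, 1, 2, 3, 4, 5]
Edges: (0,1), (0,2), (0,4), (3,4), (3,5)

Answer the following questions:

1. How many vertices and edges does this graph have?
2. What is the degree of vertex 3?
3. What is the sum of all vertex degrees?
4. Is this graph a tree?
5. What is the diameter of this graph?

Count: 6 vertices, 5 edges.
Vertex 3 has neighbors [4, 5], degree = 2.
Handshaking lemma: 2 * 5 = 10.
A graph is a tree iff it is connected and has exactly n-1 edges. This graph is connected (all 6 vertices in one component) and has 6-1 = 5 edges. It is a tree.
Diameter (longest shortest path) = 4.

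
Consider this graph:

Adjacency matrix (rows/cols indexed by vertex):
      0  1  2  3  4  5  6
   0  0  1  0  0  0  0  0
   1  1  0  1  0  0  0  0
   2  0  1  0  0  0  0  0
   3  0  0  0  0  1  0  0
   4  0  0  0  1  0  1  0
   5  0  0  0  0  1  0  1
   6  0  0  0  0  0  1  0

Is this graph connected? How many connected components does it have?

Checking connectivity: the graph has 2 connected component(s).
Components: [[0, 1, 2], [3, 4, 5, 6]]. The graph is NOT connected.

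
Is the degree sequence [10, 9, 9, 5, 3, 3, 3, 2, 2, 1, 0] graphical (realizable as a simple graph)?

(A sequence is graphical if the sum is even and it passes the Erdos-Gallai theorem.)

Sum of degrees = 47. Sum is odd, so the sequence is NOT graphical.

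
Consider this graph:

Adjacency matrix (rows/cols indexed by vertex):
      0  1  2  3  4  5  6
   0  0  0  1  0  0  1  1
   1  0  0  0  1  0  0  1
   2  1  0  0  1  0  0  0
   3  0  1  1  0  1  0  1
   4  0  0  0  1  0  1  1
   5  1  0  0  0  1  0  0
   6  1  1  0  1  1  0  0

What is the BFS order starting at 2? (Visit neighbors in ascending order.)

BFS from vertex 2 (neighbors processed in ascending order):
Visit order: 2, 0, 3, 5, 6, 1, 4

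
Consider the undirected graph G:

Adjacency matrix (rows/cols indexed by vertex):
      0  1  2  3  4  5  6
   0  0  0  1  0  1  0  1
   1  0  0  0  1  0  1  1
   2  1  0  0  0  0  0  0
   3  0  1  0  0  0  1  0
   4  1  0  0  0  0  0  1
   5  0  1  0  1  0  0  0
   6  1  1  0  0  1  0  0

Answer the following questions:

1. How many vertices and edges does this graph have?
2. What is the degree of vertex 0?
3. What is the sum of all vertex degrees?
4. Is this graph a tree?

Count: 7 vertices, 8 edges.
Vertex 0 has neighbors [2, 4, 6], degree = 3.
Handshaking lemma: 2 * 8 = 16.
A tree on 7 vertices has 6 edges. This graph has 8 edges (2 extra). Not a tree.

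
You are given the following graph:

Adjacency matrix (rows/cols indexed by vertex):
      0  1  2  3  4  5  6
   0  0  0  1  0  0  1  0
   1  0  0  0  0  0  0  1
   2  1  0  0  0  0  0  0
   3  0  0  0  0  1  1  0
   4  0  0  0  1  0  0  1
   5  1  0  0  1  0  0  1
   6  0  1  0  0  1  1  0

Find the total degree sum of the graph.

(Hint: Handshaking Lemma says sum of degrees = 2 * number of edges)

Count edges: 7 edges.
By Handshaking Lemma: sum of degrees = 2 * 7 = 14.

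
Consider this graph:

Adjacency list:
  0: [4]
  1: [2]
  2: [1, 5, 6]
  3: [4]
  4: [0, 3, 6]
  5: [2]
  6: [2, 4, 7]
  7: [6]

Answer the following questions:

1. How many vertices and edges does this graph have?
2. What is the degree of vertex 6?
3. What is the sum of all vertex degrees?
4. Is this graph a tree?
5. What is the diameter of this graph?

Count: 8 vertices, 7 edges.
Vertex 6 has neighbors [2, 4, 7], degree = 3.
Handshaking lemma: 2 * 7 = 14.
A graph is a tree iff it is connected and has exactly n-1 edges. This graph is connected (all 8 vertices in one component) and has 8-1 = 7 edges. It is a tree.
Diameter (longest shortest path) = 4.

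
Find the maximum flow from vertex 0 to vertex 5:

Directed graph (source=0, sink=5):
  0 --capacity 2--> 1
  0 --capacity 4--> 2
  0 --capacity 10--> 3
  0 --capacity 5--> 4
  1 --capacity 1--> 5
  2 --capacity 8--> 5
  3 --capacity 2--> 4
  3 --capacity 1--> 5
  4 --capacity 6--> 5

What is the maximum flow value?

Computing max flow:
  Flow on (0->1): 1/2
  Flow on (0->2): 4/4
  Flow on (0->3): 3/10
  Flow on (0->4): 4/5
  Flow on (1->5): 1/1
  Flow on (2->5): 4/8
  Flow on (3->4): 2/2
  Flow on (3->5): 1/1
  Flow on (4->5): 6/6
Maximum flow = 12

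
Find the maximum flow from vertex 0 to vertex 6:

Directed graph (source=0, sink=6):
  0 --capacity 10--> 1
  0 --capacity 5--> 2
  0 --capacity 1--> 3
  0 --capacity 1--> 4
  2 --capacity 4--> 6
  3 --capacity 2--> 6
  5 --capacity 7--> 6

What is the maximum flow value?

Computing max flow:
  Flow on (0->2): 4/5
  Flow on (0->3): 1/1
  Flow on (2->6): 4/4
  Flow on (3->6): 1/2
Maximum flow = 5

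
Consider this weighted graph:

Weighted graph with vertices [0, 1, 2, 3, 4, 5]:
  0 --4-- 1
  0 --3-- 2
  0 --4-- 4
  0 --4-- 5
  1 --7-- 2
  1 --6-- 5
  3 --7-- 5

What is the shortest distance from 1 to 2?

Using Dijkstra's algorithm from vertex 1:
Shortest path: 1 -> 2
Total weight: 7 = 7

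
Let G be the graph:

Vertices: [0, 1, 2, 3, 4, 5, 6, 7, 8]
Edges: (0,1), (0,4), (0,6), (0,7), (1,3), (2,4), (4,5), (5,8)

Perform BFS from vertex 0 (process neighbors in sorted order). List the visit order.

BFS from vertex 0 (neighbors processed in ascending order):
Visit order: 0, 1, 4, 6, 7, 3, 2, 5, 8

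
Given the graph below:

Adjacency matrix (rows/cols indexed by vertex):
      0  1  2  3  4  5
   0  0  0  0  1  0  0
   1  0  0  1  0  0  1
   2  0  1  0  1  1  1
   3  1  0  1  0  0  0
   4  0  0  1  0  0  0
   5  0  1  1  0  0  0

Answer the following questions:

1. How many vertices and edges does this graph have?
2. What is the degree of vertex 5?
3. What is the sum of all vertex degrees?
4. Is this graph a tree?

Count: 6 vertices, 6 edges.
Vertex 5 has neighbors [1, 2], degree = 2.
Handshaking lemma: 2 * 6 = 12.
A tree on 6 vertices has 5 edges. This graph has 6 edges (1 extra). Not a tree.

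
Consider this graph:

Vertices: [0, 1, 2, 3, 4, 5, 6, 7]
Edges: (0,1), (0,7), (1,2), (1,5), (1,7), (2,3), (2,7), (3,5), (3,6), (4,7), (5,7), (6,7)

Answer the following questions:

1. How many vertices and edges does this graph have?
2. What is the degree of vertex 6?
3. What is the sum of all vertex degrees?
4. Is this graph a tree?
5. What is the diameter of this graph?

Count: 8 vertices, 12 edges.
Vertex 6 has neighbors [3, 7], degree = 2.
Handshaking lemma: 2 * 12 = 24.
A tree on 8 vertices has 7 edges. This graph has 12 edges (5 extra). Not a tree.
Diameter (longest shortest path) = 3.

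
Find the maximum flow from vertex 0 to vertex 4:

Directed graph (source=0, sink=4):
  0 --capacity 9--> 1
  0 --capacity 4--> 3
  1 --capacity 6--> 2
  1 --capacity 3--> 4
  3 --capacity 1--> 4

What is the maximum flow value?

Computing max flow:
  Flow on (0->1): 3/9
  Flow on (0->3): 1/4
  Flow on (1->4): 3/3
  Flow on (3->4): 1/1
Maximum flow = 4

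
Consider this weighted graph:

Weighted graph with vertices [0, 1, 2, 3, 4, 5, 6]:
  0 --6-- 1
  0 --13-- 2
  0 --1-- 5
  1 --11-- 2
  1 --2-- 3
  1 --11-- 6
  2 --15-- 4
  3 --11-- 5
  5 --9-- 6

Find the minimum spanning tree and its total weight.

Applying Kruskal's algorithm (sort edges by weight, add if no cycle):
  Add (0,5) w=1
  Add (1,3) w=2
  Add (0,1) w=6
  Add (5,6) w=9
  Add (1,2) w=11
  Skip (1,6) w=11 (creates cycle)
  Skip (3,5) w=11 (creates cycle)
  Skip (0,2) w=13 (creates cycle)
  Add (2,4) w=15
MST weight = 44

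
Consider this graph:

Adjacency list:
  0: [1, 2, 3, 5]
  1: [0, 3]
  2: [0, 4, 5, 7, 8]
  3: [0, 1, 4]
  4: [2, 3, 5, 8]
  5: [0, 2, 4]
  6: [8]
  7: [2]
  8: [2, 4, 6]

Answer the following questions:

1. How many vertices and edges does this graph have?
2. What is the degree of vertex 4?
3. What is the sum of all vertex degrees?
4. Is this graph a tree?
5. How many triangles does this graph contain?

Count: 9 vertices, 13 edges.
Vertex 4 has neighbors [2, 3, 5, 8], degree = 4.
Handshaking lemma: 2 * 13 = 26.
A tree on 9 vertices has 8 edges. This graph has 13 edges (5 extra). Not a tree.
Number of triangles = 4.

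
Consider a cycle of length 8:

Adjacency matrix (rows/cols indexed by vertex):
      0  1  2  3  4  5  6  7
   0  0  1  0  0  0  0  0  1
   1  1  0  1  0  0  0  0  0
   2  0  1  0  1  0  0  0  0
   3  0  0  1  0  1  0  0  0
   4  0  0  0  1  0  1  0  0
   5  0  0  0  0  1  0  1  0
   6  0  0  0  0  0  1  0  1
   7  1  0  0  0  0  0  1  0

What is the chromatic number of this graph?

This is an even cycle (C_8). Even cycles are bipartite.
Chromatic number = 2.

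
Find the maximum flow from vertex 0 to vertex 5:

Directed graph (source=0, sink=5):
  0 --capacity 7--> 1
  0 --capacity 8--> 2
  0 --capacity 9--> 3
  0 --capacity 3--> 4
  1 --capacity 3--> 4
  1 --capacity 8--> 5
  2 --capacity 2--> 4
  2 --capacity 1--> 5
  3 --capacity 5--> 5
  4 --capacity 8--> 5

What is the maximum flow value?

Computing max flow:
  Flow on (0->1): 7/7
  Flow on (0->2): 3/8
  Flow on (0->3): 5/9
  Flow on (0->4): 3/3
  Flow on (1->5): 7/8
  Flow on (2->4): 2/2
  Flow on (2->5): 1/1
  Flow on (3->5): 5/5
  Flow on (4->5): 5/8
Maximum flow = 18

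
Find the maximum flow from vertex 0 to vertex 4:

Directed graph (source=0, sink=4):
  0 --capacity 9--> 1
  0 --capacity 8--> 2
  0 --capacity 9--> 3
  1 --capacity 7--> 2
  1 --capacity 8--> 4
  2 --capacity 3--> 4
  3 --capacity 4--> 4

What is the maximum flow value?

Computing max flow:
  Flow on (0->1): 8/9
  Flow on (0->2): 3/8
  Flow on (0->3): 4/9
  Flow on (1->4): 8/8
  Flow on (2->4): 3/3
  Flow on (3->4): 4/4
Maximum flow = 15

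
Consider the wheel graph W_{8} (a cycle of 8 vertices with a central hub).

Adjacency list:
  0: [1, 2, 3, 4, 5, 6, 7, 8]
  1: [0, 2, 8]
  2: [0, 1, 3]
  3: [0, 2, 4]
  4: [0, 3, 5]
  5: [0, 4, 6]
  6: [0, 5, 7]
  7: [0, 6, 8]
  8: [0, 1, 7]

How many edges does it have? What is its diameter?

Wheel graph W_{8}: 8 cycle edges + 8 spoke edges = 16 edges.
The hub is distance 1 from all cycle vertices. Max distance between cycle vertices through hub is 2.
Diameter = 2.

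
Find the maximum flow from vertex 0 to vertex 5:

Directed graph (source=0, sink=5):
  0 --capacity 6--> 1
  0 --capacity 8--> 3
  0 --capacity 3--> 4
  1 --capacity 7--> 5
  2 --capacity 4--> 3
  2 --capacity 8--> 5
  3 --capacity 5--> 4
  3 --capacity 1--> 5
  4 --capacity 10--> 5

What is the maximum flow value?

Computing max flow:
  Flow on (0->1): 6/6
  Flow on (0->3): 6/8
  Flow on (0->4): 3/3
  Flow on (1->5): 6/7
  Flow on (3->4): 5/5
  Flow on (3->5): 1/1
  Flow on (4->5): 8/10
Maximum flow = 15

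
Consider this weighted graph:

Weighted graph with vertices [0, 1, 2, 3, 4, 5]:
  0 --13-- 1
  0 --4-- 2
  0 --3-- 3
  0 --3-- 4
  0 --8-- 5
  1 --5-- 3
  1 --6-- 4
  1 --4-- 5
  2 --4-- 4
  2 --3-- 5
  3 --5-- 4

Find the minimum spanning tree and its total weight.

Applying Kruskal's algorithm (sort edges by weight, add if no cycle):
  Add (0,3) w=3
  Add (0,4) w=3
  Add (2,5) w=3
  Add (0,2) w=4
  Add (1,5) w=4
  Skip (2,4) w=4 (creates cycle)
  Skip (1,3) w=5 (creates cycle)
  Skip (3,4) w=5 (creates cycle)
  Skip (1,4) w=6 (creates cycle)
  Skip (0,5) w=8 (creates cycle)
  Skip (0,1) w=13 (creates cycle)
MST weight = 17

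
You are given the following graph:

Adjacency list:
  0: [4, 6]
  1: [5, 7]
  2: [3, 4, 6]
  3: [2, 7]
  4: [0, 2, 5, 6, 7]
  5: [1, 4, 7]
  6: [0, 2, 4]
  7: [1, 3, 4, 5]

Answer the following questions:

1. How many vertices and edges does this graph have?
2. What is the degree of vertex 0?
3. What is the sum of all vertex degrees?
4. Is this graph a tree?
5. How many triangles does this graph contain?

Count: 8 vertices, 12 edges.
Vertex 0 has neighbors [4, 6], degree = 2.
Handshaking lemma: 2 * 12 = 24.
A tree on 8 vertices has 7 edges. This graph has 12 edges (5 extra). Not a tree.
Number of triangles = 4.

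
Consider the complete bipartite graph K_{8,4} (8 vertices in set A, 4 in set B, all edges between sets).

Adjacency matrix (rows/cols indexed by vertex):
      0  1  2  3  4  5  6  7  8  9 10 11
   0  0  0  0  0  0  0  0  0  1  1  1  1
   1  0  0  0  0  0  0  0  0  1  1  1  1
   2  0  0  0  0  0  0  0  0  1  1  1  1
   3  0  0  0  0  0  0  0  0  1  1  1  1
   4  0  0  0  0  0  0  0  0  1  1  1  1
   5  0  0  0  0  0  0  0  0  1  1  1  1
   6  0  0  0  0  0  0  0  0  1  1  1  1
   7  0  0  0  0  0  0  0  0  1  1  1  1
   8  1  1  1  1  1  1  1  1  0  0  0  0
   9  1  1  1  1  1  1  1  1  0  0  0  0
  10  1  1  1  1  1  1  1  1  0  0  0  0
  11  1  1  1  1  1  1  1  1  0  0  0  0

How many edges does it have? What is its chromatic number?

K_{8,4} has 8 * 4 = 32 edges.
Bipartite graphs have chromatic number 2 (color each partition differently).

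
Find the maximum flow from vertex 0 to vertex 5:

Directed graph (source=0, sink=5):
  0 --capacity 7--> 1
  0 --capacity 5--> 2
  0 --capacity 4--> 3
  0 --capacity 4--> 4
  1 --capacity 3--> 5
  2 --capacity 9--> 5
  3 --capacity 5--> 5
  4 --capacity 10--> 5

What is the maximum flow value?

Computing max flow:
  Flow on (0->1): 3/7
  Flow on (0->2): 5/5
  Flow on (0->3): 4/4
  Flow on (0->4): 4/4
  Flow on (1->5): 3/3
  Flow on (2->5): 5/9
  Flow on (3->5): 4/5
  Flow on (4->5): 4/10
Maximum flow = 16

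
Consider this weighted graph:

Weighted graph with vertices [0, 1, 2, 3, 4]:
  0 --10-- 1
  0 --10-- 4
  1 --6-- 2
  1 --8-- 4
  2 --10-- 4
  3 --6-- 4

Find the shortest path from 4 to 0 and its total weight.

Using Dijkstra's algorithm from vertex 4:
Shortest path: 4 -> 0
Total weight: 10 = 10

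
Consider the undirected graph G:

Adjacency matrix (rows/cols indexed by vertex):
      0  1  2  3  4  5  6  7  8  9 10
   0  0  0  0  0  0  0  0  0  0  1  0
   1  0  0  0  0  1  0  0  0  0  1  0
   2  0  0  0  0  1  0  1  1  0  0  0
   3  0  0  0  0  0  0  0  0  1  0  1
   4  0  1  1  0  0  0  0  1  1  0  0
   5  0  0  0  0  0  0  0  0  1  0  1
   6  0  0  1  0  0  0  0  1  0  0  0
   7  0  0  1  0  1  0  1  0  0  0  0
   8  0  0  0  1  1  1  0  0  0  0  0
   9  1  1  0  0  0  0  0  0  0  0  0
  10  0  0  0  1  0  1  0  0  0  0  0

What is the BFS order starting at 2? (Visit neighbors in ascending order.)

BFS from vertex 2 (neighbors processed in ascending order):
Visit order: 2, 4, 6, 7, 1, 8, 9, 3, 5, 0, 10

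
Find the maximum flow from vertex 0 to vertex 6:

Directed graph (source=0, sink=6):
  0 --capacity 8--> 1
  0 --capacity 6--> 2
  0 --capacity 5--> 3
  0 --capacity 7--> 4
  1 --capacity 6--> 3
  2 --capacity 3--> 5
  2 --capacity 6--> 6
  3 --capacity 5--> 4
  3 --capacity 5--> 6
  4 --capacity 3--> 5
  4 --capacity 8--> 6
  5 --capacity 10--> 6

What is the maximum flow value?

Computing max flow:
  Flow on (0->1): 6/8
  Flow on (0->2): 6/6
  Flow on (0->3): 4/5
  Flow on (0->4): 6/7
  Flow on (1->3): 6/6
  Flow on (2->6): 6/6
  Flow on (3->4): 5/5
  Flow on (3->6): 5/5
  Flow on (4->5): 3/3
  Flow on (4->6): 8/8
  Flow on (5->6): 3/10
Maximum flow = 22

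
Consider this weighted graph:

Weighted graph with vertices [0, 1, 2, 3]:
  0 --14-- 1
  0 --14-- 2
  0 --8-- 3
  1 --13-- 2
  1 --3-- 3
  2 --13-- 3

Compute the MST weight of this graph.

Applying Kruskal's algorithm (sort edges by weight, add if no cycle):
  Add (1,3) w=3
  Add (0,3) w=8
  Add (1,2) w=13
  Skip (2,3) w=13 (creates cycle)
  Skip (0,1) w=14 (creates cycle)
  Skip (0,2) w=14 (creates cycle)
MST weight = 24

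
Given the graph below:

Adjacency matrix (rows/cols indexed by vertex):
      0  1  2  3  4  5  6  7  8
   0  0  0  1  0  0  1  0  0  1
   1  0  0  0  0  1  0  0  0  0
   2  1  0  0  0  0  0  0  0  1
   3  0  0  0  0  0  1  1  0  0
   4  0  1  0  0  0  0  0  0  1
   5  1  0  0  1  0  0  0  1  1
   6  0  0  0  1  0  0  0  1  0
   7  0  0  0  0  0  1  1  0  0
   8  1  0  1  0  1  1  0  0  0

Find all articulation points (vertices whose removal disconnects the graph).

An articulation point is a vertex whose removal disconnects the graph.
Articulation points: [4, 5, 8]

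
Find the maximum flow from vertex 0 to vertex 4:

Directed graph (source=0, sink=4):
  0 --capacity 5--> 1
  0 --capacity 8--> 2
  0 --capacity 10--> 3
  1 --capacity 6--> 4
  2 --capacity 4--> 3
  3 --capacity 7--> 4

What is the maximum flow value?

Computing max flow:
  Flow on (0->1): 5/5
  Flow on (0->2): 4/8
  Flow on (0->3): 3/10
  Flow on (1->4): 5/6
  Flow on (2->3): 4/4
  Flow on (3->4): 7/7
Maximum flow = 12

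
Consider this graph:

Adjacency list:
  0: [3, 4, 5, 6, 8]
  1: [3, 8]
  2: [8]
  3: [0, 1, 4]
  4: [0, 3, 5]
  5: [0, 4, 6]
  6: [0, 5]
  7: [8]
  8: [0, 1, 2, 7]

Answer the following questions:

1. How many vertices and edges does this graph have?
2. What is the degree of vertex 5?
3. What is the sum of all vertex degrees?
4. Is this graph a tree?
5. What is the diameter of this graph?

Count: 9 vertices, 12 edges.
Vertex 5 has neighbors [0, 4, 6], degree = 3.
Handshaking lemma: 2 * 12 = 24.
A tree on 9 vertices has 8 edges. This graph has 12 edges (4 extra). Not a tree.
Diameter (longest shortest path) = 3.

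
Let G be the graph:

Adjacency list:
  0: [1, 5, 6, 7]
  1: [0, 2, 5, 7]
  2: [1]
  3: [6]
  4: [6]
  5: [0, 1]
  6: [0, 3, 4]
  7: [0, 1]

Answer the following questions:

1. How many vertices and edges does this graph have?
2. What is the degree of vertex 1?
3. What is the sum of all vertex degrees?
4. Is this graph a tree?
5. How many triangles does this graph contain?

Count: 8 vertices, 9 edges.
Vertex 1 has neighbors [0, 2, 5, 7], degree = 4.
Handshaking lemma: 2 * 9 = 18.
A tree on 8 vertices has 7 edges. This graph has 9 edges (2 extra). Not a tree.
Number of triangles = 2.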